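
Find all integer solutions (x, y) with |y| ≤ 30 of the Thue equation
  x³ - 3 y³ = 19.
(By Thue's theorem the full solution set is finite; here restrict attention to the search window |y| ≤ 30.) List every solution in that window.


The equation is x³ - 3y³ = 19. For fixed y, x³ = 3·y³ + 19, so a solution requires the RHS to be a perfect cube.
Strategy: iterate y from -30 to 30, compute RHS = 3·y³ + 19, and check whether it is a (positive or negative) perfect cube.
Check small values of y:
  y = 0: RHS = 19 is not a perfect cube.
  y = 1: RHS = 22 is not a perfect cube.
  y = -1: RHS = 16 is not a perfect cube.
  y = 2: RHS = 43 is not a perfect cube.
  y = -2: RHS = -5 is not a perfect cube.
  y = 3: RHS = 100 is not a perfect cube.
  y = -3: RHS = -62 is not a perfect cube.
Continuing the search up to |y| = 30 finds no solutions either.
No (x, y) in the scanned range satisfies the equation.

No integer solutions with |y| ≤ 30.


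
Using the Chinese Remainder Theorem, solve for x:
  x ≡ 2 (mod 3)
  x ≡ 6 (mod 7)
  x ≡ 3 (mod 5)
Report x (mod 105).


Moduli 3, 7, 5 are pairwise coprime; by CRT there is a unique solution modulo M = 3 · 7 · 5 = 105.
Solve pairwise, accumulating the modulus:
  Start with x ≡ 2 (mod 3).
  Combine with x ≡ 6 (mod 7): since gcd(3, 7) = 1, we get a unique residue mod 21.
    Write x = 2 + 3·t and substitute into x ≡ 6 (mod 7): 3·t ≡ 6 − 2 = 4 (mod 7).
    The inverse of 3 mod 7 is 5 (since 3·5 = 15 = 2·7 + 1), so t ≡ 5·4 = 20 ≡ 6 (mod 7).
    Then x = 2 + 3·6 = 20, valid modulo lcm(3, 7) = 21: x ≡ 20 (mod 21).
  Combine with x ≡ 3 (mod 5): since gcd(21, 5) = 1, we get a unique residue mod 105.
    Write x = 20 + 21·t and substitute into x ≡ 3 (mod 5): 21·t ≡ 3 − 20 = -17 (mod 5).
    Reduce coefficients mod 5: 1·t ≡ 3 (mod 5).
    So t ≡ 3 (mod 5).
    Then x = 20 + 21·3 = 83, valid modulo lcm(21, 5) = 105: x ≡ 83 (mod 105).
Verify: 83 mod 3 = 2 ✓, 83 mod 7 = 6 ✓, 83 mod 5 = 3 ✓.

x ≡ 83 (mod 105).


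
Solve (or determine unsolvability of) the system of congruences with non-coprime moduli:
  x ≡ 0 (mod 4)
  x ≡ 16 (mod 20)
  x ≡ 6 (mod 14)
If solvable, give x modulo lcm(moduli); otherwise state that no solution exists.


Moduli 4, 20, 14 are not pairwise coprime, so CRT works modulo lcm(m_i) when all pairwise compatibility conditions hold.
Pairwise compatibility: gcd(m_i, m_j) must divide a_i - a_j for every pair.
Merge one congruence at a time:
  Start: x ≡ 0 (mod 4).
  Combine with x ≡ 16 (mod 20): gcd(4, 20) = 4; 16 - 0 = 16, which IS divisible by 4, so compatible.
    Write x = 0 + 4·t and substitute into x ≡ 16 (mod 20): 4·t ≡ 16 − 0 = 16 (mod 20).
    Divide the congruence (and modulus) by g = 4: 1·t ≡ 4 (mod 5).
    So t ≡ 4 (mod 5).
    Then x = 0 + 4·4 = 16, valid modulo lcm(4, 20) = 20: x ≡ 16 (mod 20).
  Combine with x ≡ 6 (mod 14): gcd(20, 14) = 2; 6 - 16 = -10, which IS divisible by 2, so compatible.
    Write x = 16 + 20·t and substitute into x ≡ 6 (mod 14): 20·t ≡ 6 − 16 = -10 (mod 14).
    Divide the congruence (and modulus) by g = 2: 10·t ≡ -5 (mod 7).
    Reduce coefficients mod 7: 3·t ≡ 2 (mod 7).
    The inverse of 3 mod 7 is 5 (since 3·5 = 15 = 2·7 + 1), so t ≡ 5·2 = 10 ≡ 3 (mod 7).
    Then x = 16 + 20·3 = 76, valid modulo lcm(20, 14) = 140: x ≡ 76 (mod 140).
Verify: 76 mod 4 = 0, 76 mod 20 = 16, 76 mod 14 = 6.

x ≡ 76 (mod 140).


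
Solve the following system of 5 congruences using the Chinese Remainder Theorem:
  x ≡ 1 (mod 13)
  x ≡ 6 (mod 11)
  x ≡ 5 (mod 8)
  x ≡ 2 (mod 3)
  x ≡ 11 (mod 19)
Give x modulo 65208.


Product of moduli M = 13 · 11 · 8 · 3 · 19 = 65208.
Merge one congruence at a time:
  Start: x ≡ 1 (mod 13).
  Combine with x ≡ 6 (mod 11); new modulus lcm = 143.
    Write x = 1 + 13·t and substitute into x ≡ 6 (mod 11): 13·t ≡ 6 − 1 = 5 (mod 11).
    Reduce coefficients mod 11: 2·t ≡ 5 (mod 11).
    The inverse of 2 mod 11 is 6 (since 2·6 = 12 = 1·11 + 1), so t ≡ 6·5 = 30 ≡ 8 (mod 11).
    Then x = 1 + 13·8 = 105, valid modulo lcm(13, 11) = 143: x ≡ 105 (mod 143).
  Combine with x ≡ 5 (mod 8); new modulus lcm = 1144.
    Write x = 105 + 143·t and substitute into x ≡ 5 (mod 8): 143·t ≡ 5 − 105 = -100 (mod 8).
    Reduce coefficients mod 8: 7·t ≡ 4 (mod 8).
    The inverse of 7 mod 8 is 7 (since 7·7 = 49 = 6·8 + 1), so t ≡ 7·4 = 28 ≡ 4 (mod 8).
    Then x = 105 + 143·4 = 677, valid modulo lcm(143, 8) = 1144: x ≡ 677 (mod 1144).
  Combine with x ≡ 2 (mod 3); new modulus lcm = 3432.
    Write x = 677 + 1144·t and substitute into x ≡ 2 (mod 3): 1144·t ≡ 2 − 677 = -675 (mod 3).
    Reduce coefficients mod 3: 1·t ≡ 0 (mod 3).
    So t ≡ 0 (mod 3).
    Then x = 677 + 1144·0 = 677, valid modulo lcm(1144, 3) = 3432: x ≡ 677 (mod 3432).
  Combine with x ≡ 11 (mod 19); new modulus lcm = 65208.
    Write x = 677 + 3432·t and substitute into x ≡ 11 (mod 19): 3432·t ≡ 11 − 677 = -666 (mod 19).
    Reduce coefficients mod 19: 12·t ≡ 18 (mod 19).
    The inverse of 12 mod 19 is 8 (since 12·8 = 96 = 5·19 + 1), so t ≡ 8·18 = 144 ≡ 11 (mod 19).
    Then x = 677 + 3432·11 = 38429, valid modulo lcm(3432, 19) = 65208: x ≡ 38429 (mod 65208).
Verify against each original: 38429 mod 13 = 1, 38429 mod 11 = 6, 38429 mod 8 = 5, 38429 mod 3 = 2, 38429 mod 19 = 11.

x ≡ 38429 (mod 65208).


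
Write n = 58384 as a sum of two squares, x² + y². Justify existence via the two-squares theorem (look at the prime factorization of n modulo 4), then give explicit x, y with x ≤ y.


Step 1: Factor n = 58384 = 2^4 · 41 · 89.
Step 2: Check the mod-4 condition on each prime factor: 2 = 2 (special); 41 ≡ 1 (mod 4), exponent 1; 89 ≡ 1 (mod 4), exponent 1.
All primes ≡ 3 (mod 4) appear to even exponent (or don't appear), so by the two-squares theorem n IS expressible as a sum of two squares.
Step 3: Build a representation. Group n = k² · m with k = 4 and m = 41 · 89 = 3649 (a product of primes ≡ 1 (mod 4)); a representation of m scales to one of n via (k·x)² + (k·y)² = k²(x² + y²). Each prime p ≡ 1 (mod 4) is itself a sum of two squares; find a² by testing p − a² for a perfect square:
  41: 41 − 1² = 40, 41 − 2² = 37, 41 − 3² = 32, 41 − 4² = 25 = 5² ⇒ 41 = 4² + 5².
  89: 89 − 1² = 88, 89 − 2² = 85, 89 − 3² = 80, 89 − 4² = 73, 89 − 5² = 64 = 8² ⇒ 89 = 5² + 8².
  Combine using the Brahmagupta–Fibonacci identity (a² + b²)(c² + d²) = (ac − bd)² + (ad + bc)² = (ac + bd)² + (ad − bc)²:
  41 · 89 = 3649: from (4² + 5²)(5² + 8²), take (4·5 − 5·8, 4·8 + 5·5) = (20 − 40, 32 + 25) = (-20, 57); dropping signs (only squares matter) gives (20, 57); check 20² + 57² = 400 + 3249 = 3649 ✓.
  Scale by k = 4: (4·20, 4·57) = (80, 228).
Step 4: Order so x ≤ y and verify: 80² + 228² = 6400 + 51984 = 58384 = n. ✓

n = 58384 = 80² + 228² (one valid representation with x ≤ y).


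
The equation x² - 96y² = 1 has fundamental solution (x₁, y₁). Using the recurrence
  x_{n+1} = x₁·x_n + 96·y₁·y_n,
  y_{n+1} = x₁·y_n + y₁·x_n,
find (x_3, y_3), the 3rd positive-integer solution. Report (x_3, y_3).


Step 1: Find the fundamental solution (x₁, y₁) of x² - 96y² = 1.
  Expand √96 as a continued fraction. a₀ = ⌊√96⌋ = 9; iterate m_{k+1} = d_k·a_k − m_k, d_{k+1} = (96 − m_{k+1}²)/d_k, a_{k+1} = ⌊(a₀ + m_{k+1})/d_{k+1}⌋ (starting m₀ = 0, d₀ = 1), with convergents p_k = a_k·p_{k-1} + p_{k-2}, q_k = a_k·q_{k-1} + q_{k-2} (p₋₁ = 1, q₋₁ = 0):
  k = 0: a₀ = 9; p₀/q₀ = 9/1; p₀² − 96·q₀² = 81 − 96 = -15.
  k = 1: m = 9, d = 15, a = ⌊(9 + 9)/15⌋ = 1; p/q = (1·9 + 1)/(1·1 + 0) = 10/1; p² − 96·q² = 100 − 96 = 4.
  k = 2: m = 6, d = 4, a = ⌊(9 + 6)/4⌋ = 3; p/q = (3·10 + 9)/(3·1 + 1) = 39/4; p² − 96·q² = 1521 − 1536 = -15.
  k = 3: m = 6, d = 15, a = ⌊(9 + 6)/15⌋ = 1; p/q = (1·39 + 10)/(1·4 + 1) = 49/5; p² − 96·q² = 2401 − 2400 = 1.
  The first convergent with p² − 96·q² = 1 gives the fundamental solution (x₁, y₁) = (49, 5).
Step 2: Apply the recurrence (x_{n+1}, y_{n+1}) = (x₁x_n + 96y₁y_n, x₁y_n + y₁x_n) repeatedly.
  From (x_1, y_1) = (49, 5): x_2 = 49·49 + 96·5·5 = 4801; y_2 = 49·5 + 5·49 = 490.
  From (x_2, y_2) = (4801, 490): x_3 = 49·4801 + 96·5·490 = 470449; y_3 = 49·490 + 5·4801 = 48015.
Step 3: Verify x_3² - 96·y_3² = 221322261601 - 221322261600 = 1 (should be 1). ✓

(x_1, y_1) = (49, 5); (x_3, y_3) = (470449, 48015).


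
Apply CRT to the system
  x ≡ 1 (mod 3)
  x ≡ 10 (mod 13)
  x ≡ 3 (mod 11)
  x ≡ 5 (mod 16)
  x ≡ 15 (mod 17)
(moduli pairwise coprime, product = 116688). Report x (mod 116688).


Product of moduli M = 3 · 13 · 11 · 16 · 17 = 116688.
Merge one congruence at a time:
  Start: x ≡ 1 (mod 3).
  Combine with x ≡ 10 (mod 13); new modulus lcm = 39.
    Write x = 1 + 3·t and substitute into x ≡ 10 (mod 13): 3·t ≡ 10 − 1 = 9 (mod 13).
    The inverse of 3 mod 13 is 9 (since 3·9 = 27 = 2·13 + 1), so t ≡ 9·9 = 81 ≡ 3 (mod 13).
    Then x = 1 + 3·3 = 10, valid modulo lcm(3, 13) = 39: x ≡ 10 (mod 39).
  Combine with x ≡ 3 (mod 11); new modulus lcm = 429.
    Write x = 10 + 39·t and substitute into x ≡ 3 (mod 11): 39·t ≡ 3 − 10 = -7 (mod 11).
    Reduce coefficients mod 11: 6·t ≡ 4 (mod 11).
    The inverse of 6 mod 11 is 2 (since 6·2 = 12 = 1·11 + 1), so t ≡ 2·4 = 8 ≡ 8 (mod 11).
    Then x = 10 + 39·8 = 322, valid modulo lcm(39, 11) = 429: x ≡ 322 (mod 429).
  Combine with x ≡ 5 (mod 16); new modulus lcm = 6864.
    Write x = 322 + 429·t and substitute into x ≡ 5 (mod 16): 429·t ≡ 5 − 322 = -317 (mod 16).
    Reduce coefficients mod 16: 13·t ≡ 3 (mod 16).
    The inverse of 13 mod 16 is 5 (since 13·5 = 65 = 4·16 + 1), so t ≡ 5·3 = 15 ≡ 15 (mod 16).
    Then x = 322 + 429·15 = 6757, valid modulo lcm(429, 16) = 6864: x ≡ 6757 (mod 6864).
  Combine with x ≡ 15 (mod 17); new modulus lcm = 116688.
    Write x = 6757 + 6864·t and substitute into x ≡ 15 (mod 17): 6864·t ≡ 15 − 6757 = -6742 (mod 17).
    Reduce coefficients mod 17: 13·t ≡ 7 (mod 17).
    The inverse of 13 mod 17 is 4 (since 13·4 = 52 = 3·17 + 1), so t ≡ 4·7 = 28 ≡ 11 (mod 17).
    Then x = 6757 + 6864·11 = 82261, valid modulo lcm(6864, 17) = 116688: x ≡ 82261 (mod 116688).
Verify against each original: 82261 mod 3 = 1, 82261 mod 13 = 10, 82261 mod 11 = 3, 82261 mod 16 = 5, 82261 mod 17 = 15.

x ≡ 82261 (mod 116688).


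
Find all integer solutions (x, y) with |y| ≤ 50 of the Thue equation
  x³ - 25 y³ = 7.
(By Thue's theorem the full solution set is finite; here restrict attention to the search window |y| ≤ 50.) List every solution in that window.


The equation is x³ - 25y³ = 7. For fixed y, x³ = 25·y³ + 7, so a solution requires the RHS to be a perfect cube.
Strategy: iterate y from -50 to 50, compute RHS = 25·y³ + 7, and check whether it is a (positive or negative) perfect cube.
Check small values of y:
  y = 0: RHS = 7 is not a perfect cube.
  y = 1: RHS = 32 is not a perfect cube.
  y = -1: RHS = -18 is not a perfect cube.
  y = 2: RHS = 207 is not a perfect cube.
  y = -2: RHS = -193 is not a perfect cube.
  y = 3: RHS = 682 is not a perfect cube.
  y = -3: RHS = -668 is not a perfect cube.
Continuing the search up to |y| = 50 finds no solutions either.
No (x, y) in the scanned range satisfies the equation.

No integer solutions with |y| ≤ 50.


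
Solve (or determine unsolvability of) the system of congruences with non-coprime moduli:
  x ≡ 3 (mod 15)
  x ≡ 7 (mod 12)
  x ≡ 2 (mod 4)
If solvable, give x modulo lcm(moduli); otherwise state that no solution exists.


Moduli 15, 12, 4 are not pairwise coprime, so CRT works modulo lcm(m_i) when all pairwise compatibility conditions hold.
Pairwise compatibility: gcd(m_i, m_j) must divide a_i - a_j for every pair.
Merge one congruence at a time:
  Start: x ≡ 3 (mod 15).
  Combine with x ≡ 7 (mod 12): gcd(15, 12) = 3, and 7 - 3 = 4 is NOT divisible by 3.
    ⇒ system is inconsistent (no integer solution).

No solution (the system is inconsistent).


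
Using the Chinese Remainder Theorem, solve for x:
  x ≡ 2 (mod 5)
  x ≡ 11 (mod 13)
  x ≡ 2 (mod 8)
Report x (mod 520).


Moduli 5, 13, 8 are pairwise coprime; by CRT there is a unique solution modulo M = 5 · 13 · 8 = 520.
Solve pairwise, accumulating the modulus:
  Start with x ≡ 2 (mod 5).
  Combine with x ≡ 11 (mod 13): since gcd(5, 13) = 1, we get a unique residue mod 65.
    Write x = 2 + 5·t and substitute into x ≡ 11 (mod 13): 5·t ≡ 11 − 2 = 9 (mod 13).
    The inverse of 5 mod 13 is 8 (since 5·8 = 40 = 3·13 + 1), so t ≡ 8·9 = 72 ≡ 7 (mod 13).
    Then x = 2 + 5·7 = 37, valid modulo lcm(5, 13) = 65: x ≡ 37 (mod 65).
  Combine with x ≡ 2 (mod 8): since gcd(65, 8) = 1, we get a unique residue mod 520.
    Write x = 37 + 65·t and substitute into x ≡ 2 (mod 8): 65·t ≡ 2 − 37 = -35 (mod 8).
    Reduce coefficients mod 8: 1·t ≡ 5 (mod 8).
    So t ≡ 5 (mod 8).
    Then x = 37 + 65·5 = 362, valid modulo lcm(65, 8) = 520: x ≡ 362 (mod 520).
Verify: 362 mod 5 = 2 ✓, 362 mod 13 = 11 ✓, 362 mod 8 = 2 ✓.

x ≡ 362 (mod 520).


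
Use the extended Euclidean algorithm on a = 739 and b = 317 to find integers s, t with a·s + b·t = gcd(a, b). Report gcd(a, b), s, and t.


Euclidean algorithm on (739, 317) — divide until remainder is 0:
  739 = 2 · 317 + 105
  317 = 3 · 105 + 2
  105 = 52 · 2 + 1
  2 = 2 · 1 + 0
gcd(739, 317) = 1.
Track Bezout coefficients alongside the remainders: start with r₀ = 739 = a·1 + b·0 (s = 1, t = 0) and r₁ = 317 = a·0 + b·1 (s = 0, t = 1); each new remainder r_{k+1} = r_{k-1} − q_k·r_k inherits s_{k+1} = s_{k-1} − q_k·s_k, t_{k+1} = t_{k-1} − q_k·t_k, so r_k = a·s_k + b·t_k at every step:
  q = 2: r = 105, s = 1 − 2·0 = 1, t = 0 − 2·1 = -2  (check: 739·1 + 317·(-2) = 105)
  q = 3: r = 2, s = 0 − 3·1 = -3, t = 1 − 3·(-2) = 7  (check: 739·(-3) + 317·7 = 2)
  q = 52: r = 1, s = 1 − 52·(-3) = 157, t = -2 − 52·7 = -366  (check: 739·157 + 317·(-366) = 1)
The row with r = 1 (the gcd) gives the Bezout coefficients s = 157, t = -366.
Result: 739 · (157) + 317 · (-366) = 1.

gcd(739, 317) = 1; s = 157, t = -366 (check: 739·157 + 317·(-366) = 1).


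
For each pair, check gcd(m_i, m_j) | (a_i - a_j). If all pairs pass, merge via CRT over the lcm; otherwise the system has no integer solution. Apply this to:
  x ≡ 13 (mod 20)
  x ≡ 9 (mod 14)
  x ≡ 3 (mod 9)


Moduli 20, 14, 9 are not pairwise coprime, so CRT works modulo lcm(m_i) when all pairwise compatibility conditions hold.
Pairwise compatibility: gcd(m_i, m_j) must divide a_i - a_j for every pair.
Merge one congruence at a time:
  Start: x ≡ 13 (mod 20).
  Combine with x ≡ 9 (mod 14): gcd(20, 14) = 2; 9 - 13 = -4, which IS divisible by 2, so compatible.
    Write x = 13 + 20·t and substitute into x ≡ 9 (mod 14): 20·t ≡ 9 − 13 = -4 (mod 14).
    Divide the congruence (and modulus) by g = 2: 10·t ≡ -2 (mod 7).
    Reduce coefficients mod 7: 3·t ≡ 5 (mod 7).
    The inverse of 3 mod 7 is 5 (since 3·5 = 15 = 2·7 + 1), so t ≡ 5·5 = 25 ≡ 4 (mod 7).
    Then x = 13 + 20·4 = 93, valid modulo lcm(20, 14) = 140: x ≡ 93 (mod 140).
  Combine with x ≡ 3 (mod 9): gcd(140, 9) = 1; 3 - 93 = -90, which IS divisible by 1, so compatible.
    Write x = 93 + 140·t and substitute into x ≡ 3 (mod 9): 140·t ≡ 3 − 93 = -90 (mod 9).
    Reduce coefficients mod 9: 5·t ≡ 0 (mod 9).
    The inverse of 5 mod 9 is 2 (since 5·2 = 10 = 1·9 + 1), so t ≡ 2·0 = 0 ≡ 0 (mod 9).
    Then x = 93 + 140·0 = 93, valid modulo lcm(140, 9) = 1260: x ≡ 93 (mod 1260).
Verify: 93 mod 20 = 13, 93 mod 14 = 9, 93 mod 9 = 3.

x ≡ 93 (mod 1260).


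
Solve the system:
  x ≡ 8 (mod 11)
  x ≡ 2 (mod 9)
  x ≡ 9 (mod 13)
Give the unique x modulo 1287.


Moduli 11, 9, 13 are pairwise coprime; by CRT there is a unique solution modulo M = 11 · 9 · 13 = 1287.
Solve pairwise, accumulating the modulus:
  Start with x ≡ 8 (mod 11).
  Combine with x ≡ 2 (mod 9): since gcd(11, 9) = 1, we get a unique residue mod 99.
    Write x = 8 + 11·t and substitute into x ≡ 2 (mod 9): 11·t ≡ 2 − 8 = -6 (mod 9).
    Reduce coefficients mod 9: 2·t ≡ 3 (mod 9).
    The inverse of 2 mod 9 is 5 (since 2·5 = 10 = 1·9 + 1), so t ≡ 5·3 = 15 ≡ 6 (mod 9).
    Then x = 8 + 11·6 = 74, valid modulo lcm(11, 9) = 99: x ≡ 74 (mod 99).
  Combine with x ≡ 9 (mod 13): since gcd(99, 13) = 1, we get a unique residue mod 1287.
    Write x = 74 + 99·t and substitute into x ≡ 9 (mod 13): 99·t ≡ 9 − 74 = -65 (mod 13).
    Reduce coefficients mod 13: 8·t ≡ 0 (mod 13).
    The inverse of 8 mod 13 is 5 (since 8·5 = 40 = 3·13 + 1), so t ≡ 5·0 = 0 ≡ 0 (mod 13).
    Then x = 74 + 99·0 = 74, valid modulo lcm(99, 13) = 1287: x ≡ 74 (mod 1287).
Verify: 74 mod 11 = 8 ✓, 74 mod 9 = 2 ✓, 74 mod 13 = 9 ✓.

x ≡ 74 (mod 1287).


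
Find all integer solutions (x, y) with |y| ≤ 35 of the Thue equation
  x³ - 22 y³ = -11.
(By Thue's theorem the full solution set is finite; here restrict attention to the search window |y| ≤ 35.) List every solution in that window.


The equation is x³ - 22y³ = -11. For fixed y, x³ = 22·y³ − 11, so a solution requires the RHS to be a perfect cube.
Strategy: iterate y from -35 to 35, compute RHS = 22·y³ − 11, and check whether it is a (positive or negative) perfect cube.
Check small values of y:
  y = 0: RHS = -11 is not a perfect cube.
  y = 1: RHS = 11 is not a perfect cube.
  y = -1: RHS = -33 is not a perfect cube.
  y = 2: RHS = 165 is not a perfect cube.
  y = -2: RHS = -187 is not a perfect cube.
  y = 3: RHS = 583 is not a perfect cube.
  y = -3: RHS = -605 is not a perfect cube.
Continuing the search up to |y| = 35 finds no solutions either.
No (x, y) in the scanned range satisfies the equation.

No integer solutions with |y| ≤ 35.


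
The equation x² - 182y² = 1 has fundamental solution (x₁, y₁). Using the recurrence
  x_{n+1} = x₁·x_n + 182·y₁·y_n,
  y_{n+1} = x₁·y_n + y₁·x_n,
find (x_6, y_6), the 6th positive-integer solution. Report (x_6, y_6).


Step 1: Find the fundamental solution (x₁, y₁) of x² - 182y² = 1.
  Expand √182 as a continued fraction. a₀ = ⌊√182⌋ = 13; iterate m_{k+1} = d_k·a_k − m_k, d_{k+1} = (182 − m_{k+1}²)/d_k, a_{k+1} = ⌊(a₀ + m_{k+1})/d_{k+1}⌋ (starting m₀ = 0, d₀ = 1), with convergents p_k = a_k·p_{k-1} + p_{k-2}, q_k = a_k·q_{k-1} + q_{k-2} (p₋₁ = 1, q₋₁ = 0):
  k = 0: a₀ = 13; p₀/q₀ = 13/1; p₀² − 182·q₀² = 169 − 182 = -13.
  k = 1: m = 13, d = 13, a = ⌊(13 + 13)/13⌋ = 2; p/q = (2·13 + 1)/(2·1 + 0) = 27/2; p² − 182·q² = 729 − 728 = 1.
  The first convergent with p² − 182·q² = 1 gives the fundamental solution (x₁, y₁) = (27, 2).
Step 2: Apply the recurrence (x_{n+1}, y_{n+1}) = (x₁x_n + 182y₁y_n, x₁y_n + y₁x_n) repeatedly.
  From (x_1, y_1) = (27, 2): x_2 = 27·27 + 182·2·2 = 1457; y_2 = 27·2 + 2·27 = 108.
  From (x_2, y_2) = (1457, 108): x_3 = 27·1457 + 182·2·108 = 78651; y_3 = 27·108 + 2·1457 = 5830.
  From (x_3, y_3) = (78651, 5830): x_4 = 27·78651 + 182·2·5830 = 4245697; y_4 = 27·5830 + 2·78651 = 314712.
  From (x_4, y_4) = (4245697, 314712): x_5 = 27·4245697 + 182·2·314712 = 229188987; y_5 = 27·314712 + 2·4245697 = 16988618.
  From (x_5, y_5) = (229188987, 16988618): x_6 = 27·229188987 + 182·2·16988618 = 12371959601; y_6 = 27·16988618 + 2·229188987 = 917070660.
Step 3: Verify x_6² - 182·y_6² = 153065384368776079201 - 153065384368776079200 = 1 (should be 1). ✓

(x_1, y_1) = (27, 2); (x_6, y_6) = (12371959601, 917070660).


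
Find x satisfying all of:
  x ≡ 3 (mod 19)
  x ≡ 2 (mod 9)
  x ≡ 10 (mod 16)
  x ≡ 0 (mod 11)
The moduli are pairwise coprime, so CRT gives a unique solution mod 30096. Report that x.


Product of moduli M = 19 · 9 · 16 · 11 = 30096.
Merge one congruence at a time:
  Start: x ≡ 3 (mod 19).
  Combine with x ≡ 2 (mod 9); new modulus lcm = 171.
    Write x = 3 + 19·t and substitute into x ≡ 2 (mod 9): 19·t ≡ 2 − 3 = -1 (mod 9).
    Reduce coefficients mod 9: 1·t ≡ 8 (mod 9).
    So t ≡ 8 (mod 9).
    Then x = 3 + 19·8 = 155, valid modulo lcm(19, 9) = 171: x ≡ 155 (mod 171).
  Combine with x ≡ 10 (mod 16); new modulus lcm = 2736.
    Write x = 155 + 171·t and substitute into x ≡ 10 (mod 16): 171·t ≡ 10 − 155 = -145 (mod 16).
    Reduce coefficients mod 16: 11·t ≡ 15 (mod 16).
    The inverse of 11 mod 16 is 3 (since 11·3 = 33 = 2·16 + 1), so t ≡ 3·15 = 45 ≡ 13 (mod 16).
    Then x = 155 + 171·13 = 2378, valid modulo lcm(171, 16) = 2736: x ≡ 2378 (mod 2736).
  Combine with x ≡ 0 (mod 11); new modulus lcm = 30096.
    Write x = 2378 + 2736·t and substitute into x ≡ 0 (mod 11): 2736·t ≡ 0 − 2378 = -2378 (mod 11).
    Reduce coefficients mod 11: 8·t ≡ 9 (mod 11).
    The inverse of 8 mod 11 is 7 (since 8·7 = 56 = 5·11 + 1), so t ≡ 7·9 = 63 ≡ 8 (mod 11).
    Then x = 2378 + 2736·8 = 24266, valid modulo lcm(2736, 11) = 30096: x ≡ 24266 (mod 30096).
Verify against each original: 24266 mod 19 = 3, 24266 mod 9 = 2, 24266 mod 16 = 10, 24266 mod 11 = 0.

x ≡ 24266 (mod 30096).


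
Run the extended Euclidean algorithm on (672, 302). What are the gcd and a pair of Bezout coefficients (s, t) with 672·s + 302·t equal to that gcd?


Euclidean algorithm on (672, 302) — divide until remainder is 0:
  672 = 2 · 302 + 68
  302 = 4 · 68 + 30
  68 = 2 · 30 + 8
  30 = 3 · 8 + 6
  8 = 1 · 6 + 2
  6 = 3 · 2 + 0
gcd(672, 302) = 2.
Track Bezout coefficients alongside the remainders: start with r₀ = 672 = a·1 + b·0 (s = 1, t = 0) and r₁ = 302 = a·0 + b·1 (s = 0, t = 1); each new remainder r_{k+1} = r_{k-1} − q_k·r_k inherits s_{k+1} = s_{k-1} − q_k·s_k, t_{k+1} = t_{k-1} − q_k·t_k, so r_k = a·s_k + b·t_k at every step:
  q = 2: r = 68, s = 1 − 2·0 = 1, t = 0 − 2·1 = -2  (check: 672·1 + 302·(-2) = 68)
  q = 4: r = 30, s = 0 − 4·1 = -4, t = 1 − 4·(-2) = 9  (check: 672·(-4) + 302·9 = 30)
  q = 2: r = 8, s = 1 − 2·(-4) = 9, t = -2 − 2·9 = -20  (check: 672·9 + 302·(-20) = 8)
  q = 3: r = 6, s = -4 − 3·9 = -31, t = 9 − 3·(-20) = 69  (check: 672·(-31) + 302·69 = 6)
  q = 1: r = 2, s = 9 − 1·(-31) = 40, t = -20 − 1·69 = -89  (check: 672·40 + 302·(-89) = 2)
The row with r = 2 (the gcd) gives the Bezout coefficients s = 40, t = -89.
Result: 672 · (40) + 302 · (-89) = 2.

gcd(672, 302) = 2; s = 40, t = -89 (check: 672·40 + 302·(-89) = 2).


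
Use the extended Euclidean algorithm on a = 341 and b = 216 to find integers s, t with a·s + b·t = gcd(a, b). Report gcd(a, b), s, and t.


Euclidean algorithm on (341, 216) — divide until remainder is 0:
  341 = 1 · 216 + 125
  216 = 1 · 125 + 91
  125 = 1 · 91 + 34
  91 = 2 · 34 + 23
  34 = 1 · 23 + 11
  23 = 2 · 11 + 1
  11 = 11 · 1 + 0
gcd(341, 216) = 1.
Track Bezout coefficients alongside the remainders: start with r₀ = 341 = a·1 + b·0 (s = 1, t = 0) and r₁ = 216 = a·0 + b·1 (s = 0, t = 1); each new remainder r_{k+1} = r_{k-1} − q_k·r_k inherits s_{k+1} = s_{k-1} − q_k·s_k, t_{k+1} = t_{k-1} − q_k·t_k, so r_k = a·s_k + b·t_k at every step:
  q = 1: r = 125, s = 1 − 1·0 = 1, t = 0 − 1·1 = -1  (check: 341·1 + 216·(-1) = 125)
  q = 1: r = 91, s = 0 − 1·1 = -1, t = 1 − 1·(-1) = 2  (check: 341·(-1) + 216·2 = 91)
  q = 1: r = 34, s = 1 − 1·(-1) = 2, t = -1 − 1·2 = -3  (check: 341·2 + 216·(-3) = 34)
  q = 2: r = 23, s = -1 − 2·2 = -5, t = 2 − 2·(-3) = 8  (check: 341·(-5) + 216·8 = 23)
  q = 1: r = 11, s = 2 − 1·(-5) = 7, t = -3 − 1·8 = -11  (check: 341·7 + 216·(-11) = 11)
  q = 2: r = 1, s = -5 − 2·7 = -19, t = 8 − 2·(-11) = 30  (check: 341·(-19) + 216·30 = 1)
The row with r = 1 (the gcd) gives the Bezout coefficients s = -19, t = 30.
Result: 341 · (-19) + 216 · (30) = 1.

gcd(341, 216) = 1; s = -19, t = 30 (check: 341·(-19) + 216·30 = 1).


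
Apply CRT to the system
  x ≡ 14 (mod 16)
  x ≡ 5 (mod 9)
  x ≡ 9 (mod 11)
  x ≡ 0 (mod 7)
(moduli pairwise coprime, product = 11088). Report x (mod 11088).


Product of moduli M = 16 · 9 · 11 · 7 = 11088.
Merge one congruence at a time:
  Start: x ≡ 14 (mod 16).
  Combine with x ≡ 5 (mod 9); new modulus lcm = 144.
    Write x = 14 + 16·t and substitute into x ≡ 5 (mod 9): 16·t ≡ 5 − 14 = -9 (mod 9).
    Reduce coefficients mod 9: 7·t ≡ 0 (mod 9).
    The inverse of 7 mod 9 is 4 (since 7·4 = 28 = 3·9 + 1), so t ≡ 4·0 = 0 ≡ 0 (mod 9).
    Then x = 14 + 16·0 = 14, valid modulo lcm(16, 9) = 144: x ≡ 14 (mod 144).
  Combine with x ≡ 9 (mod 11); new modulus lcm = 1584.
    Write x = 14 + 144·t and substitute into x ≡ 9 (mod 11): 144·t ≡ 9 − 14 = -5 (mod 11).
    Reduce coefficients mod 11: 1·t ≡ 6 (mod 11).
    So t ≡ 6 (mod 11).
    Then x = 14 + 144·6 = 878, valid modulo lcm(144, 11) = 1584: x ≡ 878 (mod 1584).
  Combine with x ≡ 0 (mod 7); new modulus lcm = 11088.
    Write x = 878 + 1584·t and substitute into x ≡ 0 (mod 7): 1584·t ≡ 0 − 878 = -878 (mod 7).
    Reduce coefficients mod 7: 2·t ≡ 4 (mod 7).
    The inverse of 2 mod 7 is 4 (since 2·4 = 8 = 1·7 + 1), so t ≡ 4·4 = 16 ≡ 2 (mod 7).
    Then x = 878 + 1584·2 = 4046, valid modulo lcm(1584, 7) = 11088: x ≡ 4046 (mod 11088).
Verify against each original: 4046 mod 16 = 14, 4046 mod 9 = 5, 4046 mod 11 = 9, 4046 mod 7 = 0.

x ≡ 4046 (mod 11088).


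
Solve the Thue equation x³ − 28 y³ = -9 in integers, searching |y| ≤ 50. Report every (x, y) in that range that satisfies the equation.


The equation is x³ - 28y³ = -9. For fixed y, x³ = 28·y³ − 9, so a solution requires the RHS to be a perfect cube.
Strategy: iterate y from -50 to 50, compute RHS = 28·y³ − 9, and check whether it is a (positive or negative) perfect cube.
Check small values of y:
  y = 0: RHS = -9 is not a perfect cube.
  y = 1: RHS = 19 is not a perfect cube.
  y = -1: RHS = -37 is not a perfect cube.
  y = 2: RHS = 215 is not a perfect cube.
  y = -2: RHS = -233 is not a perfect cube.
  y = 3: RHS = 747 is not a perfect cube.
  y = -3: RHS = -765 is not a perfect cube.
Continuing the search up to |y| = 50 finds no solutions either.
No (x, y) in the scanned range satisfies the equation.

No integer solutions with |y| ≤ 50.


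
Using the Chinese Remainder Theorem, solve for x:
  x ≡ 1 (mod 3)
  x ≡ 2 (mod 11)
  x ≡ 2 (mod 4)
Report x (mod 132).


Moduli 3, 11, 4 are pairwise coprime; by CRT there is a unique solution modulo M = 3 · 11 · 4 = 132.
Solve pairwise, accumulating the modulus:
  Start with x ≡ 1 (mod 3).
  Combine with x ≡ 2 (mod 11): since gcd(3, 11) = 1, we get a unique residue mod 33.
    Write x = 1 + 3·t and substitute into x ≡ 2 (mod 11): 3·t ≡ 2 − 1 = 1 (mod 11).
    The inverse of 3 mod 11 is 4 (since 3·4 = 12 = 1·11 + 1), so t ≡ 4·1 = 4 ≡ 4 (mod 11).
    Then x = 1 + 3·4 = 13, valid modulo lcm(3, 11) = 33: x ≡ 13 (mod 33).
  Combine with x ≡ 2 (mod 4): since gcd(33, 4) = 1, we get a unique residue mod 132.
    Write x = 13 + 33·t and substitute into x ≡ 2 (mod 4): 33·t ≡ 2 − 13 = -11 (mod 4).
    Reduce coefficients mod 4: 1·t ≡ 1 (mod 4).
    So t ≡ 1 (mod 4).
    Then x = 13 + 33·1 = 46, valid modulo lcm(33, 4) = 132: x ≡ 46 (mod 132).
Verify: 46 mod 3 = 1 ✓, 46 mod 11 = 2 ✓, 46 mod 4 = 2 ✓.

x ≡ 46 (mod 132).


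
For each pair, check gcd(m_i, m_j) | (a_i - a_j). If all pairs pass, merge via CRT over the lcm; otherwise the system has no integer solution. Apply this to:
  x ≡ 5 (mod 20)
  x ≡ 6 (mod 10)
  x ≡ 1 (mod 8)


Moduli 20, 10, 8 are not pairwise coprime, so CRT works modulo lcm(m_i) when all pairwise compatibility conditions hold.
Pairwise compatibility: gcd(m_i, m_j) must divide a_i - a_j for every pair.
Merge one congruence at a time:
  Start: x ≡ 5 (mod 20).
  Combine with x ≡ 6 (mod 10): gcd(20, 10) = 10, and 6 - 5 = 1 is NOT divisible by 10.
    ⇒ system is inconsistent (no integer solution).

No solution (the system is inconsistent).


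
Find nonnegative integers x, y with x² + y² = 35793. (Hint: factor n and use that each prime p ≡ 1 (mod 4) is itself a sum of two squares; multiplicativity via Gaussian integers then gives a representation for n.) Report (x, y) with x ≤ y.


Step 1: Factor n = 35793 = 3^2 · 41 · 97.
Step 2: Check the mod-4 condition on each prime factor: 3 ≡ 3 (mod 4), exponent 2 (must be even); 41 ≡ 1 (mod 4), exponent 1; 97 ≡ 1 (mod 4), exponent 1.
All primes ≡ 3 (mod 4) appear to even exponent (or don't appear), so by the two-squares theorem n IS expressible as a sum of two squares.
Step 3: Build a representation. Group n = k² · m with k = 3 and m = 41 · 97 = 3977 (a product of primes ≡ 1 (mod 4)); a representation of m scales to one of n via (k·x)² + (k·y)² = k²(x² + y²). Each prime p ≡ 1 (mod 4) is itself a sum of two squares; find a² by testing p − a² for a perfect square:
  41: 41 − 1² = 40, 41 − 2² = 37, 41 − 3² = 32, 41 − 4² = 25 = 5² ⇒ 41 = 4² + 5².
  97: 97 − 1² = 96, 97 − 2² = 93, 97 − 3² = 88, 97 − 4² = 81 = 9² ⇒ 97 = 4² + 9².
  Combine using the Brahmagupta–Fibonacci identity (a² + b²)(c² + d²) = (ac − bd)² + (ad + bc)² = (ac + bd)² + (ad − bc)²:
  41 · 97 = 3977: from (4² + 5²)(4² + 9²), take (4·4 − 5·9, 4·9 + 5·4) = (16 − 45, 36 + 20) = (-29, 56); dropping signs (only squares matter) gives (29, 56); check 29² + 56² = 841 + 3136 = 3977 ✓.
  Scale by k = 3: (3·29, 3·56) = (87, 168).
Step 4: Order so x ≤ y and verify: 87² + 168² = 7569 + 28224 = 35793 = n. ✓

n = 35793 = 87² + 168² (one valid representation with x ≤ y).


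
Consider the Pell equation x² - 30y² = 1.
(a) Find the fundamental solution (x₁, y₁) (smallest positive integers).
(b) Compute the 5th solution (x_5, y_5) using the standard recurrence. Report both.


Step 1: Find the fundamental solution (x₁, y₁) of x² - 30y² = 1.
  Expand √30 as a continued fraction. a₀ = ⌊√30⌋ = 5; iterate m_{k+1} = d_k·a_k − m_k, d_{k+1} = (30 − m_{k+1}²)/d_k, a_{k+1} = ⌊(a₀ + m_{k+1})/d_{k+1}⌋ (starting m₀ = 0, d₀ = 1), with convergents p_k = a_k·p_{k-1} + p_{k-2}, q_k = a_k·q_{k-1} + q_{k-2} (p₋₁ = 1, q₋₁ = 0):
  k = 0: a₀ = 5; p₀/q₀ = 5/1; p₀² − 30·q₀² = 25 − 30 = -5.
  k = 1: m = 5, d = 5, a = ⌊(5 + 5)/5⌋ = 2; p/q = (2·5 + 1)/(2·1 + 0) = 11/2; p² − 30·q² = 121 − 120 = 1.
  The first convergent with p² − 30·q² = 1 gives the fundamental solution (x₁, y₁) = (11, 2).
Step 2: Apply the recurrence (x_{n+1}, y_{n+1}) = (x₁x_n + 30y₁y_n, x₁y_n + y₁x_n) repeatedly.
  From (x_1, y_1) = (11, 2): x_2 = 11·11 + 30·2·2 = 241; y_2 = 11·2 + 2·11 = 44.
  From (x_2, y_2) = (241, 44): x_3 = 11·241 + 30·2·44 = 5291; y_3 = 11·44 + 2·241 = 966.
  From (x_3, y_3) = (5291, 966): x_4 = 11·5291 + 30·2·966 = 116161; y_4 = 11·966 + 2·5291 = 21208.
  From (x_4, y_4) = (116161, 21208): x_5 = 11·116161 + 30·2·21208 = 2550251; y_5 = 11·21208 + 2·116161 = 465610.
Step 3: Verify x_5² - 30·y_5² = 6503780163001 - 6503780163000 = 1 (should be 1). ✓

(x_1, y_1) = (11, 2); (x_5, y_5) = (2550251, 465610).


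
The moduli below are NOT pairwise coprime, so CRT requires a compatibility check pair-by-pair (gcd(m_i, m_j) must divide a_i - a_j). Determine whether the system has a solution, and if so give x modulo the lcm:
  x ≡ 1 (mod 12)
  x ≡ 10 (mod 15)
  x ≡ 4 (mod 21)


Moduli 12, 15, 21 are not pairwise coprime, so CRT works modulo lcm(m_i) when all pairwise compatibility conditions hold.
Pairwise compatibility: gcd(m_i, m_j) must divide a_i - a_j for every pair.
Merge one congruence at a time:
  Start: x ≡ 1 (mod 12).
  Combine with x ≡ 10 (mod 15): gcd(12, 15) = 3; 10 - 1 = 9, which IS divisible by 3, so compatible.
    Write x = 1 + 12·t and substitute into x ≡ 10 (mod 15): 12·t ≡ 10 − 1 = 9 (mod 15).
    Divide the congruence (and modulus) by g = 3: 4·t ≡ 3 (mod 5).
    The inverse of 4 mod 5 is 4 (since 4·4 = 16 = 3·5 + 1), so t ≡ 4·3 = 12 ≡ 2 (mod 5).
    Then x = 1 + 12·2 = 25, valid modulo lcm(12, 15) = 60: x ≡ 25 (mod 60).
  Combine with x ≡ 4 (mod 21): gcd(60, 21) = 3; 4 - 25 = -21, which IS divisible by 3, so compatible.
    Write x = 25 + 60·t and substitute into x ≡ 4 (mod 21): 60·t ≡ 4 − 25 = -21 (mod 21).
    Divide the congruence (and modulus) by g = 3: 20·t ≡ -7 (mod 7).
    Reduce coefficients mod 7: 6·t ≡ 0 (mod 7).
    The inverse of 6 mod 7 is 6 (since 6·6 = 36 = 5·7 + 1), so t ≡ 6·0 = 0 ≡ 0 (mod 7).
    Then x = 25 + 60·0 = 25, valid modulo lcm(60, 21) = 420: x ≡ 25 (mod 420).
Verify: 25 mod 12 = 1, 25 mod 15 = 10, 25 mod 21 = 4.

x ≡ 25 (mod 420).


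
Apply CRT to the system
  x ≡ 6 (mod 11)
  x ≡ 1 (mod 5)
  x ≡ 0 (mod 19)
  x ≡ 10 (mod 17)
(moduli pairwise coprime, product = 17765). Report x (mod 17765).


Product of moduli M = 11 · 5 · 19 · 17 = 17765.
Merge one congruence at a time:
  Start: x ≡ 6 (mod 11).
  Combine with x ≡ 1 (mod 5); new modulus lcm = 55.
    Write x = 6 + 11·t and substitute into x ≡ 1 (mod 5): 11·t ≡ 1 − 6 = -5 (mod 5).
    Reduce coefficients mod 5: 1·t ≡ 0 (mod 5).
    So t ≡ 0 (mod 5).
    Then x = 6 + 11·0 = 6, valid modulo lcm(11, 5) = 55: x ≡ 6 (mod 55).
  Combine with x ≡ 0 (mod 19); new modulus lcm = 1045.
    Write x = 6 + 55·t and substitute into x ≡ 0 (mod 19): 55·t ≡ 0 − 6 = -6 (mod 19).
    Reduce coefficients mod 19: 17·t ≡ 13 (mod 19).
    The inverse of 17 mod 19 is 9 (since 17·9 = 153 = 8·19 + 1), so t ≡ 9·13 = 117 ≡ 3 (mod 19).
    Then x = 6 + 55·3 = 171, valid modulo lcm(55, 19) = 1045: x ≡ 171 (mod 1045).
  Combine with x ≡ 10 (mod 17); new modulus lcm = 17765.
    Write x = 171 + 1045·t and substitute into x ≡ 10 (mod 17): 1045·t ≡ 10 − 171 = -161 (mod 17).
    Reduce coefficients mod 17: 8·t ≡ 9 (mod 17).
    The inverse of 8 mod 17 is 15 (since 8·15 = 120 = 7·17 + 1), so t ≡ 15·9 = 135 ≡ 16 (mod 17).
    Then x = 171 + 1045·16 = 16891, valid modulo lcm(1045, 17) = 17765: x ≡ 16891 (mod 17765).
Verify against each original: 16891 mod 11 = 6, 16891 mod 5 = 1, 16891 mod 19 = 0, 16891 mod 17 = 10.

x ≡ 16891 (mod 17765).


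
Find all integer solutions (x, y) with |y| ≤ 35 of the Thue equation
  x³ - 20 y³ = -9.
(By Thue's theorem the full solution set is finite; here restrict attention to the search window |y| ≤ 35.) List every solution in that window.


The equation is x³ - 20y³ = -9. For fixed y, x³ = 20·y³ − 9, so a solution requires the RHS to be a perfect cube.
Strategy: iterate y from -35 to 35, compute RHS = 20·y³ − 9, and check whether it is a (positive or negative) perfect cube.
Check small values of y:
  y = 0: RHS = -9 is not a perfect cube.
  y = 1: RHS = 11 is not a perfect cube.
  y = -1: RHS = -29 is not a perfect cube.
  y = 2: RHS = 151 is not a perfect cube.
  y = -2: RHS = -169 is not a perfect cube.
  y = 3: RHS = 531 is not a perfect cube.
  y = -3: RHS = -549 is not a perfect cube.
Continuing the search up to |y| = 35 finds no solutions either.
No (x, y) in the scanned range satisfies the equation.

No integer solutions with |y| ≤ 35.


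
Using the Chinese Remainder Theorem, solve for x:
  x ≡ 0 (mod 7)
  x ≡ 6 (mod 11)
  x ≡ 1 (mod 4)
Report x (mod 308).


Moduli 7, 11, 4 are pairwise coprime; by CRT there is a unique solution modulo M = 7 · 11 · 4 = 308.
Solve pairwise, accumulating the modulus:
  Start with x ≡ 0 (mod 7).
  Combine with x ≡ 6 (mod 11): since gcd(7, 11) = 1, we get a unique residue mod 77.
    Write x = 0 + 7·t and substitute into x ≡ 6 (mod 11): 7·t ≡ 6 − 0 = 6 (mod 11).
    The inverse of 7 mod 11 is 8 (since 7·8 = 56 = 5·11 + 1), so t ≡ 8·6 = 48 ≡ 4 (mod 11).
    Then x = 0 + 7·4 = 28, valid modulo lcm(7, 11) = 77: x ≡ 28 (mod 77).
  Combine with x ≡ 1 (mod 4): since gcd(77, 4) = 1, we get a unique residue mod 308.
    Write x = 28 + 77·t and substitute into x ≡ 1 (mod 4): 77·t ≡ 1 − 28 = -27 (mod 4).
    Reduce coefficients mod 4: 1·t ≡ 1 (mod 4).
    So t ≡ 1 (mod 4).
    Then x = 28 + 77·1 = 105, valid modulo lcm(77, 4) = 308: x ≡ 105 (mod 308).
Verify: 105 mod 7 = 0 ✓, 105 mod 11 = 6 ✓, 105 mod 4 = 1 ✓.

x ≡ 105 (mod 308).


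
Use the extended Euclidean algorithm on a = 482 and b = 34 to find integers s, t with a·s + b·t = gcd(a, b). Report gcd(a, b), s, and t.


Euclidean algorithm on (482, 34) — divide until remainder is 0:
  482 = 14 · 34 + 6
  34 = 5 · 6 + 4
  6 = 1 · 4 + 2
  4 = 2 · 2 + 0
gcd(482, 34) = 2.
Track Bezout coefficients alongside the remainders: start with r₀ = 482 = a·1 + b·0 (s = 1, t = 0) and r₁ = 34 = a·0 + b·1 (s = 0, t = 1); each new remainder r_{k+1} = r_{k-1} − q_k·r_k inherits s_{k+1} = s_{k-1} − q_k·s_k, t_{k+1} = t_{k-1} − q_k·t_k, so r_k = a·s_k + b·t_k at every step:
  q = 14: r = 6, s = 1 − 14·0 = 1, t = 0 − 14·1 = -14  (check: 482·1 + 34·(-14) = 6)
  q = 5: r = 4, s = 0 − 5·1 = -5, t = 1 − 5·(-14) = 71  (check: 482·(-5) + 34·71 = 4)
  q = 1: r = 2, s = 1 − 1·(-5) = 6, t = -14 − 1·71 = -85  (check: 482·6 + 34·(-85) = 2)
The row with r = 2 (the gcd) gives the Bezout coefficients s = 6, t = -85.
Result: 482 · (6) + 34 · (-85) = 2.

gcd(482, 34) = 2; s = 6, t = -85 (check: 482·6 + 34·(-85) = 2).


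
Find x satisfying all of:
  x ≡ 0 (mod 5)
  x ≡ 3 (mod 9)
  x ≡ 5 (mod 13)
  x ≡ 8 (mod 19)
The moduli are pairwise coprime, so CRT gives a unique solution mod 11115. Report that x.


Product of moduli M = 5 · 9 · 13 · 19 = 11115.
Merge one congruence at a time:
  Start: x ≡ 0 (mod 5).
  Combine with x ≡ 3 (mod 9); new modulus lcm = 45.
    Write x = 0 + 5·t and substitute into x ≡ 3 (mod 9): 5·t ≡ 3 − 0 = 3 (mod 9).
    The inverse of 5 mod 9 is 2 (since 5·2 = 10 = 1·9 + 1), so t ≡ 2·3 = 6 ≡ 6 (mod 9).
    Then x = 0 + 5·6 = 30, valid modulo lcm(5, 9) = 45: x ≡ 30 (mod 45).
  Combine with x ≡ 5 (mod 13); new modulus lcm = 585.
    Write x = 30 + 45·t and substitute into x ≡ 5 (mod 13): 45·t ≡ 5 − 30 = -25 (mod 13).
    Reduce coefficients mod 13: 6·t ≡ 1 (mod 13).
    The inverse of 6 mod 13 is 11 (since 6·11 = 66 = 5·13 + 1), so t ≡ 11·1 = 11 ≡ 11 (mod 13).
    Then x = 30 + 45·11 = 525, valid modulo lcm(45, 13) = 585: x ≡ 525 (mod 585).
  Combine with x ≡ 8 (mod 19); new modulus lcm = 11115.
    Write x = 525 + 585·t and substitute into x ≡ 8 (mod 19): 585·t ≡ 8 − 525 = -517 (mod 19).
    Reduce coefficients mod 19: 15·t ≡ 15 (mod 19).
    The inverse of 15 mod 19 is 14 (since 15·14 = 210 = 11·19 + 1), so t ≡ 14·15 = 210 ≡ 1 (mod 19).
    Then x = 525 + 585·1 = 1110, valid modulo lcm(585, 19) = 11115: x ≡ 1110 (mod 11115).
Verify against each original: 1110 mod 5 = 0, 1110 mod 9 = 3, 1110 mod 13 = 5, 1110 mod 19 = 8.

x ≡ 1110 (mod 11115).


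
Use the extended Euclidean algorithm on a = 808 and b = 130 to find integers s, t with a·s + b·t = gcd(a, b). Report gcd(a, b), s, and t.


Euclidean algorithm on (808, 130) — divide until remainder is 0:
  808 = 6 · 130 + 28
  130 = 4 · 28 + 18
  28 = 1 · 18 + 10
  18 = 1 · 10 + 8
  10 = 1 · 8 + 2
  8 = 4 · 2 + 0
gcd(808, 130) = 2.
Track Bezout coefficients alongside the remainders: start with r₀ = 808 = a·1 + b·0 (s = 1, t = 0) and r₁ = 130 = a·0 + b·1 (s = 0, t = 1); each new remainder r_{k+1} = r_{k-1} − q_k·r_k inherits s_{k+1} = s_{k-1} − q_k·s_k, t_{k+1} = t_{k-1} − q_k·t_k, so r_k = a·s_k + b·t_k at every step:
  q = 6: r = 28, s = 1 − 6·0 = 1, t = 0 − 6·1 = -6  (check: 808·1 + 130·(-6) = 28)
  q = 4: r = 18, s = 0 − 4·1 = -4, t = 1 − 4·(-6) = 25  (check: 808·(-4) + 130·25 = 18)
  q = 1: r = 10, s = 1 − 1·(-4) = 5, t = -6 − 1·25 = -31  (check: 808·5 + 130·(-31) = 10)
  q = 1: r = 8, s = -4 − 1·5 = -9, t = 25 − 1·(-31) = 56  (check: 808·(-9) + 130·56 = 8)
  q = 1: r = 2, s = 5 − 1·(-9) = 14, t = -31 − 1·56 = -87  (check: 808·14 + 130·(-87) = 2)
The row with r = 2 (the gcd) gives the Bezout coefficients s = 14, t = -87.
Result: 808 · (14) + 130 · (-87) = 2.

gcd(808, 130) = 2; s = 14, t = -87 (check: 808·14 + 130·(-87) = 2).
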